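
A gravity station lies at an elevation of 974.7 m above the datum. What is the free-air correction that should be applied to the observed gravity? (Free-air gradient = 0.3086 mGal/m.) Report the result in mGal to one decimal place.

Free-air correction = 0.3086 × 974.7 = 300.8 mGal

300.8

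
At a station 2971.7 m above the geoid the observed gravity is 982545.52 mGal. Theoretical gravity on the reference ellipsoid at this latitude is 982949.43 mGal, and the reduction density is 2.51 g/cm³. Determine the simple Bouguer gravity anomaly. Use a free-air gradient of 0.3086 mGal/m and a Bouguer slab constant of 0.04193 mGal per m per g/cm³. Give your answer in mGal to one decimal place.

Free-air correction = 0.3086 × 2971.7 = 917.07 mGal
Free-air anomaly = 982545.52 − 982949.43 + (917.07) = 513.16 mGal
Bouguer slab correction = 0.04193 × 2.51 × 2971.7 = 312.75 mGal
Simple Bouguer anomaly = 513.16 − (312.75) = 200.41 mGal

200.4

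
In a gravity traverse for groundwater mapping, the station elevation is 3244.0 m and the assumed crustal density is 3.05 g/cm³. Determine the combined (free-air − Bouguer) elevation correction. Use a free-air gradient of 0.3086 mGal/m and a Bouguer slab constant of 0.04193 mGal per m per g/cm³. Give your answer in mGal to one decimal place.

Combined gradient = 0.3086 − 0.04193 × 3.05 = 0.1807135 mGal/m
Combined elevation correction = 0.1807135 × 3244.0 = 586.2 mGal

586.2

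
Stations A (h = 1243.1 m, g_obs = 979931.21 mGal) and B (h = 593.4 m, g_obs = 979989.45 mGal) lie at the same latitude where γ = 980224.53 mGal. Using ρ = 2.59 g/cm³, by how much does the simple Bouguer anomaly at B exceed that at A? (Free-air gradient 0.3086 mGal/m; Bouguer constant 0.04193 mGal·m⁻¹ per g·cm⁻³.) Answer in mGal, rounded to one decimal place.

-71.7

Δg_SB(A) = 979931.21 − 980224.53 + 0.3086×1243.1 − 0.04193×2.59×1243.1 = -44.70 mGal
Δg_SB(B) = 979989.45 − 980224.53 + 0.3086×593.4 − 0.04193×2.59×593.4 = -116.40 mGal
Difference = -116.40 − (-44.70) = -71.70 mGal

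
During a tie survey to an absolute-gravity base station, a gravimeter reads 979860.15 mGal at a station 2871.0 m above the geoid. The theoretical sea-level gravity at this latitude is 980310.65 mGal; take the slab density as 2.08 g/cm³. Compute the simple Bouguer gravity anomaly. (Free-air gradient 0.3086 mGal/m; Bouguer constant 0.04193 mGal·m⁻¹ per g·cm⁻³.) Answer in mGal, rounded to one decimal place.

Free-air correction = 0.3086 × 2871.0 = 885.99 mGal
Free-air anomaly = 979860.15 − 980310.65 + (885.99) = 435.49 mGal
Bouguer slab correction = 0.04193 × 2.08 × 2871.0 = 250.39 mGal
Simple Bouguer anomaly = 435.49 − (250.39) = 185.10 mGal

185.1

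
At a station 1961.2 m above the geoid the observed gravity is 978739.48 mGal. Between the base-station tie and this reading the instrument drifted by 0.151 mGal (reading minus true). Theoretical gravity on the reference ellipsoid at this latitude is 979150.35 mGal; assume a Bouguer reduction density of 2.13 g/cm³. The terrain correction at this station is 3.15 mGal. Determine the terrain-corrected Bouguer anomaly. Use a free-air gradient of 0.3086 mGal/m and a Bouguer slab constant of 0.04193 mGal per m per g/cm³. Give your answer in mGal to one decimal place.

Drift-corrected reading = 978739.48 − (0.151) = 978739.329 mGal
Free-air correction = 0.3086 × 1961.2 = 605.23 mGal
Free-air anomaly = 978739.329 − 979150.35 + (605.23) = 194.209 mGal
Bouguer slab correction = 0.04193 × 2.13 × 1961.2 = 175.16 mGal
Simple Bouguer anomaly = 194.209 − (175.16) = 19.049 mGal
Complete Bouguer anomaly = 19.049 + 3.15 = 22.199 mGal

22.2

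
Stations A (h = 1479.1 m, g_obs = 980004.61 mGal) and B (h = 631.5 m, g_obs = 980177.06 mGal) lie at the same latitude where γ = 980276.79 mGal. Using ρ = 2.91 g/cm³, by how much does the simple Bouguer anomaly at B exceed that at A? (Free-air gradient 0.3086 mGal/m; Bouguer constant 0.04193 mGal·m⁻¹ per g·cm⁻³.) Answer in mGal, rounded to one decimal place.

14.3

Δg_SB(A) = 980004.61 − 980276.79 + 0.3086×1479.1 − 0.04193×2.91×1479.1 = 3.80 mGal
Δg_SB(B) = 980177.06 − 980276.79 + 0.3086×631.5 − 0.04193×2.91×631.5 = 18.10 mGal
Difference = 18.10 − (3.80) = 14.30 mGal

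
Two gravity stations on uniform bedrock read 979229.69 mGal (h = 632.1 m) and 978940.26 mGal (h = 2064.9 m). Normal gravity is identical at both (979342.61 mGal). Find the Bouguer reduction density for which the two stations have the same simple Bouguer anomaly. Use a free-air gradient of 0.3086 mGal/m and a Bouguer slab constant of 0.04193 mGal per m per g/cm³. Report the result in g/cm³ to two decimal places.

Δg_obs = 978940.26 − 979229.69 = -289.43 mGal over Δh = 2064.9 − 632.1 = 1432.8 m
Equal Bouguer anomalies ⇒ Δg_obs + (0.3086 − 0.04193ρ)·Δh = 0
0.3086 − 0.04193ρ = −Δg_obs/Δh = 0.20200
ρ = (0.3086 − 0.20200) / 0.04193 = 2.54 g/cm³

2.54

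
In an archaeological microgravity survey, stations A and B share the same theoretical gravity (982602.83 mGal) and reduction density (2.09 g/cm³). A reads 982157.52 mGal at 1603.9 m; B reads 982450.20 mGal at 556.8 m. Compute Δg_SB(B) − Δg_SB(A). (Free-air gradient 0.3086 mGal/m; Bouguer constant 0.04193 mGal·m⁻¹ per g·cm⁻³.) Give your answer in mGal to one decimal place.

61.3

Δg_SB(A) = 982157.52 − 982602.83 + 0.3086×1603.9 − 0.04193×2.09×1603.9 = -90.90 mGal
Δg_SB(B) = 982450.20 − 982602.83 + 0.3086×556.8 − 0.04193×2.09×556.8 = -29.60 mGal
Difference = -29.60 − (-90.90) = 61.30 mGal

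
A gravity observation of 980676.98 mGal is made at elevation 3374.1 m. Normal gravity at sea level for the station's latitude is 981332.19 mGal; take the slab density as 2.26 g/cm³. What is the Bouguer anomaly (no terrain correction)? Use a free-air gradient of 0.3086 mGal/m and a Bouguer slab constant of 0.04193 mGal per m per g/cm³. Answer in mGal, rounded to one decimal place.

Free-air correction = 0.3086 × 3374.1 = 1041.25 mGal
Free-air anomaly = 980676.98 − 981332.19 + (1041.25) = 386.04 mGal
Bouguer slab correction = 0.04193 × 2.26 × 3374.1 = 319.74 mGal
Simple Bouguer anomaly = 386.04 − (319.74) = 66.30 mGal

66.3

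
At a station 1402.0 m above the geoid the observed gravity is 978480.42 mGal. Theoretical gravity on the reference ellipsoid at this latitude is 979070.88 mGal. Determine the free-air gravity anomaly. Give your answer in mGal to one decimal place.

-157.8

Free-air correction = 0.3086 × 1402.0 = 432.66 mGal
Free-air anomaly = 978480.42 − 979070.88 + (432.66) = -157.80 mGal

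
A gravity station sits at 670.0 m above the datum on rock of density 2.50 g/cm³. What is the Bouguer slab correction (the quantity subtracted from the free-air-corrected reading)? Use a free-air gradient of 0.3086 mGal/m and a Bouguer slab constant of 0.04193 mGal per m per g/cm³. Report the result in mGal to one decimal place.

Bouguer slab correction = 0.04193 × 2.50 × 670.0 = 70.2 mGal

70.2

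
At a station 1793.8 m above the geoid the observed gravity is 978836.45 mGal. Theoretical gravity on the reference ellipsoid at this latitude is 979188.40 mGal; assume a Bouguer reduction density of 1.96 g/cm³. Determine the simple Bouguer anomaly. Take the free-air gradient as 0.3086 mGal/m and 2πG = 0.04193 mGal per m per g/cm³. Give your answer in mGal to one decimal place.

Free-air correction = 0.3086 × 1793.8 = 553.57 mGal
Free-air anomaly = 978836.45 − 979188.40 + (553.57) = 201.62 mGal
Bouguer slab correction = 0.04193 × 1.96 × 1793.8 = 147.42 mGal
Simple Bouguer anomaly = 201.62 − (147.42) = 54.20 mGal

54.2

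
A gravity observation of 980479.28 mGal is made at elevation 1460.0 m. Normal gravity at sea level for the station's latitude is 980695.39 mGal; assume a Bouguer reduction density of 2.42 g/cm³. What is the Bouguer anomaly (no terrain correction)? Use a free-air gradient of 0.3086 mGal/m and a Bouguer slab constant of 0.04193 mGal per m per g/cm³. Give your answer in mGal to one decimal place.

86.3

Free-air correction = 0.3086 × 1460.0 = 450.56 mGal
Free-air anomaly = 980479.28 − 980695.39 + (450.56) = 234.45 mGal
Bouguer slab correction = 0.04193 × 2.42 × 1460.0 = 148.15 mGal
Simple Bouguer anomaly = 234.45 − (148.15) = 86.30 mGal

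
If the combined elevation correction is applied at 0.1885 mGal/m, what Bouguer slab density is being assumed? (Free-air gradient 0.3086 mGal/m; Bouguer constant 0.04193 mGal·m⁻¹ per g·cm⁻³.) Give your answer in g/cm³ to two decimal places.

2.86

0.1885 = 0.3086 − 0.04193 × ρ
ρ = (0.3086 − 0.1885) / 0.04193 = 2.86 g/cm³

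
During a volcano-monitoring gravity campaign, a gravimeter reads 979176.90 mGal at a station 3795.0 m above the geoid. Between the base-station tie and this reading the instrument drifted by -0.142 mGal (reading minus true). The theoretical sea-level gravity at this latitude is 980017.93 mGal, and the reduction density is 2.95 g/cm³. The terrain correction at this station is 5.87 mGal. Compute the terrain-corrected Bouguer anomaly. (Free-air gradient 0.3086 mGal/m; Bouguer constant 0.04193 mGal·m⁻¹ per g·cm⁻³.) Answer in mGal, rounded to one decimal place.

-133.3

Drift-corrected reading = 979176.90 − (-0.142) = 979177.042 mGal
Free-air correction = 0.3086 × 3795.0 = 1171.14 mGal
Free-air anomaly = 979177.042 − 980017.93 + (1171.14) = 330.252 mGal
Bouguer slab correction = 0.04193 × 2.95 × 3795.0 = 469.42 mGal
Simple Bouguer anomaly = 330.252 − (469.42) = -139.168 mGal
Complete Bouguer anomaly = -139.168 + 5.87 = -133.298 mGal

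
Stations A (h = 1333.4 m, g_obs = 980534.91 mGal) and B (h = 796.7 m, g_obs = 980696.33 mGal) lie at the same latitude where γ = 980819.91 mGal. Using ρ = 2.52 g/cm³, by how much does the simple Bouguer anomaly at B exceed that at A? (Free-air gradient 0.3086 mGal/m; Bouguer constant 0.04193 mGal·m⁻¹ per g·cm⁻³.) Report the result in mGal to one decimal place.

52.5

Δg_SB(A) = 980534.91 − 980819.91 + 0.3086×1333.4 − 0.04193×2.52×1333.4 = -14.40 mGal
Δg_SB(B) = 980696.33 − 980819.91 + 0.3086×796.7 − 0.04193×2.52×796.7 = 38.10 mGal
Difference = 38.10 − (-14.40) = 52.50 mGal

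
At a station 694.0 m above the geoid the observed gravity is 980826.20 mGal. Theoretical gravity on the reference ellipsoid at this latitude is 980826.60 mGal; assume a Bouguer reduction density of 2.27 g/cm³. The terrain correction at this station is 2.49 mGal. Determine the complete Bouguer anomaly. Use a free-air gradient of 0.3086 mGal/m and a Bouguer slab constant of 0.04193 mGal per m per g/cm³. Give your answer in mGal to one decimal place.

Free-air correction = 0.3086 × 694.0 = 214.17 mGal
Free-air anomaly = 980826.20 − 980826.60 + (214.17) = 213.77 mGal
Bouguer slab correction = 0.04193 × 2.27 × 694.0 = 66.06 mGal
Simple Bouguer anomaly = 213.77 − (66.06) = 147.71 mGal
Complete Bouguer anomaly = 147.71 + 2.49 = 150.20 mGal

150.2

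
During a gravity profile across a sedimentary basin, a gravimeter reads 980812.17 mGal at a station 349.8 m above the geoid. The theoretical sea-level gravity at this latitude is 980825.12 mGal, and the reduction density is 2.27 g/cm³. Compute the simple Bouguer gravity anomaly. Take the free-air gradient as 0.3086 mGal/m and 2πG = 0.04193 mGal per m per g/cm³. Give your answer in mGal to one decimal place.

Free-air correction = 0.3086 × 349.8 = 107.95 mGal
Free-air anomaly = 980812.17 − 980825.12 + (107.95) = 95.00 mGal
Bouguer slab correction = 0.04193 × 2.27 × 349.8 = 33.29 mGal
Simple Bouguer anomaly = 95.00 − (33.29) = 61.71 mGal

61.7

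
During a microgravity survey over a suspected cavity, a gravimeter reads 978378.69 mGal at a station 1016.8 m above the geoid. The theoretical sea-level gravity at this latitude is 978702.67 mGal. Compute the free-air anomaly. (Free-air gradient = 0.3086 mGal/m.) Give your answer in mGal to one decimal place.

Free-air correction = 0.3086 × 1016.8 = 313.78 mGal
Free-air anomaly = 978378.69 − 978702.67 + (313.78) = -10.20 mGal

-10.2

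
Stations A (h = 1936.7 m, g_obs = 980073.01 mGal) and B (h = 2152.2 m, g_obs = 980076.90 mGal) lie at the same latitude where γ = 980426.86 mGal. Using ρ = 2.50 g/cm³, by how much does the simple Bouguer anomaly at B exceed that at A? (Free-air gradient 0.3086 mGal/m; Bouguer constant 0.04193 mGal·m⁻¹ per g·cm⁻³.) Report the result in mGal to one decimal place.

Δg_SB(A) = 980073.01 − 980426.86 + 0.3086×1936.7 − 0.04193×2.50×1936.7 = 40.80 mGal
Δg_SB(B) = 980076.90 − 980426.86 + 0.3086×2152.2 − 0.04193×2.50×2152.2 = 88.60 mGal
Difference = 88.60 − (40.80) = 47.80 mGal

47.8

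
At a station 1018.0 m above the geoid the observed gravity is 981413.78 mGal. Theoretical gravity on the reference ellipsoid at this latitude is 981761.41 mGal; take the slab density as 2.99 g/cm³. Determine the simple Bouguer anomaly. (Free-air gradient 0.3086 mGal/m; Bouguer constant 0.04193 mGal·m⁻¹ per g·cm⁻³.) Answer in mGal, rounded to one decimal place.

-161.1

Free-air correction = 0.3086 × 1018.0 = 314.15 mGal
Free-air anomaly = 981413.78 − 981761.41 + (314.15) = -33.48 mGal
Bouguer slab correction = 0.04193 × 2.99 × 1018.0 = 127.63 mGal
Simple Bouguer anomaly = -33.48 − (127.63) = -161.11 mGal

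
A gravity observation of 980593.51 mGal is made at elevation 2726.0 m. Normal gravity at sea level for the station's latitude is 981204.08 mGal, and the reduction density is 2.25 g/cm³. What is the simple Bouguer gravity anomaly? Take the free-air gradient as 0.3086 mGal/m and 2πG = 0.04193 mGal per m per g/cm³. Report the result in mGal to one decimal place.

Free-air correction = 0.3086 × 2726.0 = 841.24 mGal
Free-air anomaly = 980593.51 − 981204.08 + (841.24) = 230.67 mGal
Bouguer slab correction = 0.04193 × 2.25 × 2726.0 = 257.18 mGal
Simple Bouguer anomaly = 230.67 − (257.18) = -26.51 mGal

-26.5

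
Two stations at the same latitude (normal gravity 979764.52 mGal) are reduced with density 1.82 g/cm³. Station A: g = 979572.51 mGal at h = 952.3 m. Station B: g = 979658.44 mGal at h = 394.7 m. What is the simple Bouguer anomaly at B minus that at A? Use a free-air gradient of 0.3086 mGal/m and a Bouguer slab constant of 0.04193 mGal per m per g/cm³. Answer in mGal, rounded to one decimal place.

-43.6

Δg_SB(A) = 979572.51 − 979764.52 + 0.3086×952.3 − 0.04193×1.82×952.3 = 29.20 mGal
Δg_SB(B) = 979658.44 − 979764.52 + 0.3086×394.7 − 0.04193×1.82×394.7 = -14.40 mGal
Difference = -14.40 − (29.20) = -43.60 mGal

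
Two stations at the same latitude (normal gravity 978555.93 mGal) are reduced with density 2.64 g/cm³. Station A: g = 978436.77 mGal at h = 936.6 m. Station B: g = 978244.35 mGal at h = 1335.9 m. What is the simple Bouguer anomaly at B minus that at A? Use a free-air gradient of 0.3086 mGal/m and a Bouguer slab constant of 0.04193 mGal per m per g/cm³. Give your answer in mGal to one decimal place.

Δg_SB(A) = 978436.77 − 978555.93 + 0.3086×936.6 − 0.04193×2.64×936.6 = 66.20 mGal
Δg_SB(B) = 978244.35 − 978555.93 + 0.3086×1335.9 − 0.04193×2.64×1335.9 = -47.20 mGal
Difference = -47.20 − (66.20) = -113.40 mGal

-113.4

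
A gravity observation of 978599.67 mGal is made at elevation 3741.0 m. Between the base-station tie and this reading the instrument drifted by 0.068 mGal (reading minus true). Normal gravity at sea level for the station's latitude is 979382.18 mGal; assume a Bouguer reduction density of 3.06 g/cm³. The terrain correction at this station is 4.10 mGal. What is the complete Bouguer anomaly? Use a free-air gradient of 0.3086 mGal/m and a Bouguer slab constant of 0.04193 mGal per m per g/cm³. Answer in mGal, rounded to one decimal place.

Drift-corrected reading = 978599.67 − (0.068) = 978599.602 mGal
Free-air correction = 0.3086 × 3741.0 = 1154.47 mGal
Free-air anomaly = 978599.602 − 979382.18 + (1154.47) = 371.892 mGal
Bouguer slab correction = 0.04193 × 3.06 × 3741.0 = 479.99 mGal
Simple Bouguer anomaly = 371.892 − (479.99) = -108.098 mGal
Complete Bouguer anomaly = -108.098 + 4.10 = -103.998 mGal

-104.0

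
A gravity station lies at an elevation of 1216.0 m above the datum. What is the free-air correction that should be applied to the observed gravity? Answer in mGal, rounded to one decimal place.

375.3

Free-air correction = 0.3086 × 1216.0 = 375.3 mGal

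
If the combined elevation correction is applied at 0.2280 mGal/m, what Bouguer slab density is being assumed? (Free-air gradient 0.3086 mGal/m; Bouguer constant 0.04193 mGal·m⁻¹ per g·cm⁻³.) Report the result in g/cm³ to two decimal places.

0.2280 = 0.3086 − 0.04193 × ρ
ρ = (0.3086 − 0.2280) / 0.04193 = 1.92 g/cm³

1.92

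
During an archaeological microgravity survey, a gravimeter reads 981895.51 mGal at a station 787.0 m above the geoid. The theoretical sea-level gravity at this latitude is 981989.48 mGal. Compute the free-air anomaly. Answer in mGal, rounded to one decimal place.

148.9

Free-air correction = 0.3086 × 787.0 = 242.87 mGal
Free-air anomaly = 981895.51 − 981989.48 + (242.87) = 148.90 mGal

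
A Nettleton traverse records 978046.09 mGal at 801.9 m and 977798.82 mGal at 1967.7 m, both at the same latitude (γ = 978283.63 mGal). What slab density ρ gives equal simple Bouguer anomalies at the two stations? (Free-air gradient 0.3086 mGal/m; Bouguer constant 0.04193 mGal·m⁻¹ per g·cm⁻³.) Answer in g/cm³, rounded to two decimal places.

2.30

Δg_obs = 977798.82 − 978046.09 = -247.27 mGal over Δh = 1967.7 − 801.9 = 1165.8 m
Equal Bouguer anomalies ⇒ Δg_obs + (0.3086 − 0.04193ρ)·Δh = 0
0.3086 − 0.04193ρ = −Δg_obs/Δh = 0.21210
ρ = (0.3086 − 0.21210) / 0.04193 = 2.30 g/cm³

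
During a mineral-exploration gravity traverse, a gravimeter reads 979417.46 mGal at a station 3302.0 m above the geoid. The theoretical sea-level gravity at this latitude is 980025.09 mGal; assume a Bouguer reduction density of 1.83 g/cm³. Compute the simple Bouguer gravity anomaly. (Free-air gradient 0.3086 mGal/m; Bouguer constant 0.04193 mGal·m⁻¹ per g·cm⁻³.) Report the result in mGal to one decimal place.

158.0

Free-air correction = 0.3086 × 3302.0 = 1019.00 mGal
Free-air anomaly = 979417.46 − 980025.09 + (1019.00) = 411.37 mGal
Bouguer slab correction = 0.04193 × 1.83 × 3302.0 = 253.37 mGal
Simple Bouguer anomaly = 411.37 − (253.37) = 158.00 mGal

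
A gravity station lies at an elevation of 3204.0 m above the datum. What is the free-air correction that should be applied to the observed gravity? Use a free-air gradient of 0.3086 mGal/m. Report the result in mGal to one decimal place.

988.8

Free-air correction = 0.3086 × 3204.0 = 988.8 mGal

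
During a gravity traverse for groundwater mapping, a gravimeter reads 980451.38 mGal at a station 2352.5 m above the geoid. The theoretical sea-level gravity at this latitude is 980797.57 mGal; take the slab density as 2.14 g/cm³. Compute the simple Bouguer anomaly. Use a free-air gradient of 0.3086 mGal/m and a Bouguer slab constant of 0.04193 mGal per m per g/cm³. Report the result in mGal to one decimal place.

Free-air correction = 0.3086 × 2352.5 = 725.98 mGal
Free-air anomaly = 980451.38 − 980797.57 + (725.98) = 379.79 mGal
Bouguer slab correction = 0.04193 × 2.14 × 2352.5 = 211.09 mGal
Simple Bouguer anomaly = 379.79 − (211.09) = 168.70 mGal

168.7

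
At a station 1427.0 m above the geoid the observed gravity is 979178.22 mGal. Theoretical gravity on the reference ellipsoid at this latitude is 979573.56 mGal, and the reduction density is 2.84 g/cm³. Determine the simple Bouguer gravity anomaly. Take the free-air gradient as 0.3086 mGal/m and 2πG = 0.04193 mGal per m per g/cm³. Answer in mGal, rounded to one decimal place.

Free-air correction = 0.3086 × 1427.0 = 440.37 mGal
Free-air anomaly = 979178.22 − 979573.56 + (440.37) = 45.03 mGal
Bouguer slab correction = 0.04193 × 2.84 × 1427.0 = 169.93 mGal
Simple Bouguer anomaly = 45.03 − (169.93) = -124.90 mGal

-124.9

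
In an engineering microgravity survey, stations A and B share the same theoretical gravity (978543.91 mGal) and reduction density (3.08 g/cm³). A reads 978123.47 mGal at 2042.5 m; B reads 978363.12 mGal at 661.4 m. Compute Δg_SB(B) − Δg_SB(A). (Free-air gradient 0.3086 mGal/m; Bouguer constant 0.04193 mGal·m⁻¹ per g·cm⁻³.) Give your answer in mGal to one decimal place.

-8.2

Δg_SB(A) = 978123.47 − 978543.91 + 0.3086×2042.5 − 0.04193×3.08×2042.5 = -53.90 mGal
Δg_SB(B) = 978363.12 − 978543.91 + 0.3086×661.4 − 0.04193×3.08×661.4 = -62.10 mGal
Difference = -62.10 − (-53.90) = -8.20 mGal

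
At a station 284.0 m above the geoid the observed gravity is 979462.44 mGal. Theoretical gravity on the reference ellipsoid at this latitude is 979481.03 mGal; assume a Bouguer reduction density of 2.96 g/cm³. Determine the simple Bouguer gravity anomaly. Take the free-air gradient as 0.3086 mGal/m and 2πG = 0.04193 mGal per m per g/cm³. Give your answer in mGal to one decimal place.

33.8

Free-air correction = 0.3086 × 284.0 = 87.64 mGal
Free-air anomaly = 979462.44 − 979481.03 + (87.64) = 69.05 mGal
Bouguer slab correction = 0.04193 × 2.96 × 284.0 = 35.25 mGal
Simple Bouguer anomaly = 69.05 − (35.25) = 33.80 mGal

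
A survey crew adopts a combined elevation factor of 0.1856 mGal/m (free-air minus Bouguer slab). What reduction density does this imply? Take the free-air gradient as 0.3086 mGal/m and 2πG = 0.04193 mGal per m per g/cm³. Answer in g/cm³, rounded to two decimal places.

2.93

0.1856 = 0.3086 − 0.04193 × ρ
ρ = (0.3086 − 0.1856) / 0.04193 = 2.93 g/cm³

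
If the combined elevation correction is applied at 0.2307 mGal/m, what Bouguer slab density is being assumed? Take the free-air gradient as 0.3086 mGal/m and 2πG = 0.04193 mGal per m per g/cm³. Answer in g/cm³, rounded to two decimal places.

1.86

0.2307 = 0.3086 − 0.04193 × ρ
ρ = (0.3086 − 0.2307) / 0.04193 = 1.86 g/cm³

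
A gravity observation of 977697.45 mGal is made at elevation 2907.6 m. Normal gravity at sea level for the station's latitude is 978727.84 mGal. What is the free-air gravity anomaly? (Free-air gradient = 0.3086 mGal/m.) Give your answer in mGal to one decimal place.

-133.1

Free-air correction = 0.3086 × 2907.6 = 897.29 mGal
Free-air anomaly = 977697.45 − 978727.84 + (897.29) = -133.10 mGal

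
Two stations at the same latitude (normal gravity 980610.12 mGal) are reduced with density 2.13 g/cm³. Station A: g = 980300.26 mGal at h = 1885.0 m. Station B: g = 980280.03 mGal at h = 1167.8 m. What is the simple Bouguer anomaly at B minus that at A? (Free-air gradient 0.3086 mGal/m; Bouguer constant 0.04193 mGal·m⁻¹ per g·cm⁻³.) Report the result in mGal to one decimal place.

-177.5

Δg_SB(A) = 980300.26 − 980610.12 + 0.3086×1885.0 − 0.04193×2.13×1885.0 = 103.50 mGal
Δg_SB(B) = 980280.03 − 980610.12 + 0.3086×1167.8 − 0.04193×2.13×1167.8 = -74.00 mGal
Difference = -74.00 − (103.50) = -177.50 mGal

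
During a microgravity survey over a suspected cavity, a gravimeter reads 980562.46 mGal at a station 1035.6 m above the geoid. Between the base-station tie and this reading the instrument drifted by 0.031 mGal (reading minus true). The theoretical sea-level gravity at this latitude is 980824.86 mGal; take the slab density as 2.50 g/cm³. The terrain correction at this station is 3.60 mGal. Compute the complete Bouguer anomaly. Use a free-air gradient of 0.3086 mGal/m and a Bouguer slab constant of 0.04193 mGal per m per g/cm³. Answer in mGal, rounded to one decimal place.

Drift-corrected reading = 980562.46 − (0.031) = 980562.429 mGal
Free-air correction = 0.3086 × 1035.6 = 319.59 mGal
Free-air anomaly = 980562.429 − 980824.86 + (319.59) = 57.159 mGal
Bouguer slab correction = 0.04193 × 2.50 × 1035.6 = 108.56 mGal
Simple Bouguer anomaly = 57.159 − (108.56) = -51.401 mGal
Complete Bouguer anomaly = -51.401 + 3.60 = -47.801 mGal

-47.8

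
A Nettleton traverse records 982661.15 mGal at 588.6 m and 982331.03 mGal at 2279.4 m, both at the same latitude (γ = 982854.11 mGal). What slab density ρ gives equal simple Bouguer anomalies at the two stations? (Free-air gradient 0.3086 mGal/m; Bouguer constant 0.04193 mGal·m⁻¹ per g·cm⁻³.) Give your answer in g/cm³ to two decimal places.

2.70

Δg_obs = 982331.03 − 982661.15 = -330.12 mGal over Δh = 2279.4 − 588.6 = 1690.8 m
Equal Bouguer anomalies ⇒ Δg_obs + (0.3086 − 0.04193ρ)·Δh = 0
0.3086 − 0.04193ρ = −Δg_obs/Δh = 0.19524
ρ = (0.3086 − 0.19524) / 0.04193 = 2.70 g/cm³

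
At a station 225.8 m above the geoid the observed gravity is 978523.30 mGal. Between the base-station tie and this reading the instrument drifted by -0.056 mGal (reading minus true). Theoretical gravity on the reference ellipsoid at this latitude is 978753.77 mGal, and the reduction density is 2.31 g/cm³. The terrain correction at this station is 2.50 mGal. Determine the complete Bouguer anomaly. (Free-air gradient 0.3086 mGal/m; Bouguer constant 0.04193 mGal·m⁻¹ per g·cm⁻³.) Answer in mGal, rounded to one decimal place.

Drift-corrected reading = 978523.30 − (-0.056) = 978523.356 mGal
Free-air correction = 0.3086 × 225.8 = 69.68 mGal
Free-air anomaly = 978523.356 − 978753.77 + (69.68) = -160.734 mGal
Bouguer slab correction = 0.04193 × 2.31 × 225.8 = 21.87 mGal
Simple Bouguer anomaly = -160.734 − (21.87) = -182.604 mGal
Complete Bouguer anomaly = -182.604 + 2.50 = -180.104 mGal

-180.1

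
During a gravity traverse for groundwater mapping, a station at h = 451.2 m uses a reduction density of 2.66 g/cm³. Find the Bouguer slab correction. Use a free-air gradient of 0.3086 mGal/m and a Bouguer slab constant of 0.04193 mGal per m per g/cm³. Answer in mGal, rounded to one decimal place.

50.3

Bouguer slab correction = 0.04193 × 2.66 × 451.2 = 50.3 mGal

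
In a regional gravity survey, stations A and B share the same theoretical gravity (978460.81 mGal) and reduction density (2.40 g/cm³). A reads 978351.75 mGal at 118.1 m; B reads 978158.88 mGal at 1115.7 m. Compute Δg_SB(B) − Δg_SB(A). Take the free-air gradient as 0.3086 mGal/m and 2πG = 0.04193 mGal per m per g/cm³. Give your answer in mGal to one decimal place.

14.6

Δg_SB(A) = 978351.75 − 978460.81 + 0.3086×118.1 − 0.04193×2.40×118.1 = -84.50 mGal
Δg_SB(B) = 978158.88 − 978460.81 + 0.3086×1115.7 − 0.04193×2.40×1115.7 = -69.90 mGal
Difference = -69.90 − (-84.50) = 14.60 mGal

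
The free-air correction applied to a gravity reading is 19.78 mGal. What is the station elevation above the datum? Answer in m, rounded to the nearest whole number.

64

h = 19.78 / 0.3086 = 64.10 m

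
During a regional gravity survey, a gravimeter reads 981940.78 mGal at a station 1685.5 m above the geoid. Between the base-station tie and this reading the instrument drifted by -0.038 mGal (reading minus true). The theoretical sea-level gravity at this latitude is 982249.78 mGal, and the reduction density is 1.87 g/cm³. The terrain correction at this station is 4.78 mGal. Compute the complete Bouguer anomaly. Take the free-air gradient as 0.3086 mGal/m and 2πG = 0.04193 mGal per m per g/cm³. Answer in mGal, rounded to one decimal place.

83.8

Drift-corrected reading = 981940.78 − (-0.038) = 981940.818 mGal
Free-air correction = 0.3086 × 1685.5 = 520.15 mGal
Free-air anomaly = 981940.818 − 982249.78 + (520.15) = 211.188 mGal
Bouguer slab correction = 0.04193 × 1.87 × 1685.5 = 132.16 mGal
Simple Bouguer anomaly = 211.188 − (132.16) = 79.028 mGal
Complete Bouguer anomaly = 79.028 + 4.78 = 83.808 mGal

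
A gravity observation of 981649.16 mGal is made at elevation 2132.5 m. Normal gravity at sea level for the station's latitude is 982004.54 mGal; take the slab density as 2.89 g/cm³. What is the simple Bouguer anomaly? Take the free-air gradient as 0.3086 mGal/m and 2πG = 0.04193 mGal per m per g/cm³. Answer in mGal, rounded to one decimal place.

44.3

Free-air correction = 0.3086 × 2132.5 = 658.09 mGal
Free-air anomaly = 981649.16 − 982004.54 + (658.09) = 302.71 mGal
Bouguer slab correction = 0.04193 × 2.89 × 2132.5 = 258.41 mGal
Simple Bouguer anomaly = 302.71 − (258.41) = 44.30 mGal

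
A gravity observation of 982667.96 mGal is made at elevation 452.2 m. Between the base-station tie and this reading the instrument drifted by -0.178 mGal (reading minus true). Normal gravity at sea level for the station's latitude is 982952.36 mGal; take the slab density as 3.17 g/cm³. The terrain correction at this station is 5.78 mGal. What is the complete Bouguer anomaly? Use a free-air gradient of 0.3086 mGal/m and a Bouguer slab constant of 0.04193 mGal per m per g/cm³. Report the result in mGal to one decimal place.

Drift-corrected reading = 982667.96 − (-0.178) = 982668.138 mGal
Free-air correction = 0.3086 × 452.2 = 139.55 mGal
Free-air anomaly = 982668.138 − 982952.36 + (139.55) = -144.672 mGal
Bouguer slab correction = 0.04193 × 3.17 × 452.2 = 60.11 mGal
Simple Bouguer anomaly = -144.672 − (60.11) = -204.782 mGal
Complete Bouguer anomaly = -204.782 + 5.78 = -199.002 mGal

-199.0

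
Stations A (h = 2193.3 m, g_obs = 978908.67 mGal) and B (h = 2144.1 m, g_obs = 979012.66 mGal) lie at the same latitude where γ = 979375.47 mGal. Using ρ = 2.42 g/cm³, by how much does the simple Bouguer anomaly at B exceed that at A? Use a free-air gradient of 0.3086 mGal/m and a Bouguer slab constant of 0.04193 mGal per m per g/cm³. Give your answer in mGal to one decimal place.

93.8

Δg_SB(A) = 978908.67 − 979375.47 + 0.3086×2193.3 − 0.04193×2.42×2193.3 = -12.50 mGal
Δg_SB(B) = 979012.66 − 979375.47 + 0.3086×2144.1 − 0.04193×2.42×2144.1 = 81.30 mGal
Difference = 81.30 − (-12.50) = 93.80 mGal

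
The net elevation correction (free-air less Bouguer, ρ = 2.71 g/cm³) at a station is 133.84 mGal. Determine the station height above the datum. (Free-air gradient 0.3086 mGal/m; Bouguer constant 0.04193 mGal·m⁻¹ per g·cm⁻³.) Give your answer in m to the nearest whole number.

Combined gradient = 0.3086 − 0.04193 × 2.71 = 0.1949697 mGal/m
h = 133.84 / 0.1949697 = 686.47 m

686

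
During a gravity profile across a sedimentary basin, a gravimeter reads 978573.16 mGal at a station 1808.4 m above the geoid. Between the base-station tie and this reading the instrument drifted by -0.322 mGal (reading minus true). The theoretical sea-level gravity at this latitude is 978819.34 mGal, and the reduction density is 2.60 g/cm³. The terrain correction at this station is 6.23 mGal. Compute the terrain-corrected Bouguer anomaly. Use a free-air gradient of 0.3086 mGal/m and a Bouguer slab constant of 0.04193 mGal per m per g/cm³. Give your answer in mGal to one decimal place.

121.3

Drift-corrected reading = 978573.16 − (-0.322) = 978573.482 mGal
Free-air correction = 0.3086 × 1808.4 = 558.07 mGal
Free-air anomaly = 978573.482 − 978819.34 + (558.07) = 312.212 mGal
Bouguer slab correction = 0.04193 × 2.60 × 1808.4 = 197.15 mGal
Simple Bouguer anomaly = 312.212 − (197.15) = 115.062 mGal
Complete Bouguer anomaly = 115.062 + 6.23 = 121.292 mGal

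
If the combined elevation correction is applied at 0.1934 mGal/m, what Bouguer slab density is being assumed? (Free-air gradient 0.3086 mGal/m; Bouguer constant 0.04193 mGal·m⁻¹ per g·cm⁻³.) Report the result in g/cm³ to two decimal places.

2.75

0.1934 = 0.3086 − 0.04193 × ρ
ρ = (0.3086 − 0.1934) / 0.04193 = 2.75 g/cm³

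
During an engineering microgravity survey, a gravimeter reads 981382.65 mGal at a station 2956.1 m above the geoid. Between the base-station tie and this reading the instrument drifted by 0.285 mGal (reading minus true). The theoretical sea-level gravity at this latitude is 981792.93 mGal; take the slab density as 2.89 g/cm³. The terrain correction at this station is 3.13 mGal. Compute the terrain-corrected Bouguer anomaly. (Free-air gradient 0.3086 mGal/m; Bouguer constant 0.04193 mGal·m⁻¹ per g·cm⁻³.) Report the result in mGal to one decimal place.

Drift-corrected reading = 981382.65 − (0.285) = 981382.365 mGal
Free-air correction = 0.3086 × 2956.1 = 912.25 mGal
Free-air anomaly = 981382.365 − 981792.93 + (912.25) = 501.685 mGal
Bouguer slab correction = 0.04193 × 2.89 × 2956.1 = 358.21 mGal
Simple Bouguer anomaly = 501.685 − (358.21) = 143.475 mGal
Complete Bouguer anomaly = 143.475 + 3.13 = 146.605 mGal

146.6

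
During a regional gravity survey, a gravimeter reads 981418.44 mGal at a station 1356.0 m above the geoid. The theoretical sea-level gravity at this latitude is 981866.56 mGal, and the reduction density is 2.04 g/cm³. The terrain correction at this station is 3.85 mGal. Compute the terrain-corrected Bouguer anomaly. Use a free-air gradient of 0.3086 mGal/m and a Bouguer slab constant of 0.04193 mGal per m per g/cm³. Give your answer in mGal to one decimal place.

-141.8

Free-air correction = 0.3086 × 1356.0 = 418.46 mGal
Free-air anomaly = 981418.44 − 981866.56 + (418.46) = -29.66 mGal
Bouguer slab correction = 0.04193 × 2.04 × 1356.0 = 115.99 mGal
Simple Bouguer anomaly = -29.66 − (115.99) = -145.65 mGal
Complete Bouguer anomaly = -145.65 + 3.85 = -141.80 mGal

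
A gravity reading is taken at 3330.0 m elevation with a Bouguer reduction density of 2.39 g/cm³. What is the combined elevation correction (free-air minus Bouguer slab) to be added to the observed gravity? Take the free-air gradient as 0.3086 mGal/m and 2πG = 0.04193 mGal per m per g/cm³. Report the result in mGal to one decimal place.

693.9

Combined gradient = 0.3086 − 0.04193 × 2.39 = 0.2083873 mGal/m
Combined elevation correction = 0.2083873 × 3330.0 = 693.9 mGal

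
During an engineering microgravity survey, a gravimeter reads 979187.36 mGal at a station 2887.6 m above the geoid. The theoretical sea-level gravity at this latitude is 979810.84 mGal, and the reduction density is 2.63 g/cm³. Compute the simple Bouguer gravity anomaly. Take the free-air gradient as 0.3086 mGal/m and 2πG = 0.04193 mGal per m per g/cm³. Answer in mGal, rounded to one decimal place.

Free-air correction = 0.3086 × 2887.6 = 891.11 mGal
Free-air anomaly = 979187.36 − 979810.84 + (891.11) = 267.63 mGal
Bouguer slab correction = 0.04193 × 2.63 × 2887.6 = 318.43 mGal
Simple Bouguer anomaly = 267.63 − (318.43) = -50.80 mGal

-50.8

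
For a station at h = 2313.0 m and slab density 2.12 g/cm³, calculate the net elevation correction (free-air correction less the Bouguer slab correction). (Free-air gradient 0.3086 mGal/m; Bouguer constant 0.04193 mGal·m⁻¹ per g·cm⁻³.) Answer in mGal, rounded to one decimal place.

508.2

Combined gradient = 0.3086 − 0.04193 × 2.12 = 0.2197084 mGal/m
Combined elevation correction = 0.2197084 × 2313.0 = 508.2 mGal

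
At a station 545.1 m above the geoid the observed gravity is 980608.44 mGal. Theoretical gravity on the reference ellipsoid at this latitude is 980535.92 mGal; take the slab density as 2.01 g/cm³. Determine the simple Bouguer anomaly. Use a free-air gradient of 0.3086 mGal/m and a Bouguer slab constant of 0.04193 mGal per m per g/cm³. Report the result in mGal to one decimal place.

Free-air correction = 0.3086 × 545.1 = 168.22 mGal
Free-air anomaly = 980608.44 − 980535.92 + (168.22) = 240.74 mGal
Bouguer slab correction = 0.04193 × 2.01 × 545.1 = 45.94 mGal
Simple Bouguer anomaly = 240.74 − (45.94) = 194.80 mGal

194.8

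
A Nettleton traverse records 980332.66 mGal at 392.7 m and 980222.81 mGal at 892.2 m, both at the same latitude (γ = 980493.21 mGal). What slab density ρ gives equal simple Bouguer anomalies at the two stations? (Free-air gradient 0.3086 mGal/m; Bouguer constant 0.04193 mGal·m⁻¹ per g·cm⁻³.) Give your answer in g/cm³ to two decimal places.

Δg_obs = 980222.81 − 980332.66 = -109.85 mGal over Δh = 892.2 − 392.7 = 499.5 m
Equal Bouguer anomalies ⇒ Δg_obs + (0.3086 − 0.04193ρ)·Δh = 0
0.3086 − 0.04193ρ = −Δg_obs/Δh = 0.21992
ρ = (0.3086 − 0.21992) / 0.04193 = 2.11 g/cm³

2.11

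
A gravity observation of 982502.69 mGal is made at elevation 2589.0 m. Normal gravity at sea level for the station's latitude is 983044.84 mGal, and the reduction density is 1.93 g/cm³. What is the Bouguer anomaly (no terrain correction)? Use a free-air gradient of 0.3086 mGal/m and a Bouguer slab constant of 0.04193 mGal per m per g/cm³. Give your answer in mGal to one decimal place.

Free-air correction = 0.3086 × 2589.0 = 798.97 mGal
Free-air anomaly = 982502.69 − 983044.84 + (798.97) = 256.82 mGal
Bouguer slab correction = 0.04193 × 1.93 × 2589.0 = 209.51 mGal
Simple Bouguer anomaly = 256.82 − (209.51) = 47.31 mGal

47.3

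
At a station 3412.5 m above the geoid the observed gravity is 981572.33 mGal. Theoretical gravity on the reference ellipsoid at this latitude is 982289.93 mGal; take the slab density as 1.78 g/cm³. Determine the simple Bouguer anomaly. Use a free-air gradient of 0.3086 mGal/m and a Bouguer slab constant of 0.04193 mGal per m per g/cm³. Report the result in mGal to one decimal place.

80.8

Free-air correction = 0.3086 × 3412.5 = 1053.10 mGal
Free-air anomaly = 981572.33 − 982289.93 + (1053.10) = 335.50 mGal
Bouguer slab correction = 0.04193 × 1.78 × 3412.5 = 254.69 mGal
Simple Bouguer anomaly = 335.50 − (254.69) = 80.81 mGal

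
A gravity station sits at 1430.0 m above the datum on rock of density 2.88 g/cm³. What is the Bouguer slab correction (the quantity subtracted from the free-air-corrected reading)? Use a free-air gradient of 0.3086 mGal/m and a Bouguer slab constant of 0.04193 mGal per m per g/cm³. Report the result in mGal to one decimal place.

Bouguer slab correction = 0.04193 × 2.88 × 1430.0 = 172.7 mGal

172.7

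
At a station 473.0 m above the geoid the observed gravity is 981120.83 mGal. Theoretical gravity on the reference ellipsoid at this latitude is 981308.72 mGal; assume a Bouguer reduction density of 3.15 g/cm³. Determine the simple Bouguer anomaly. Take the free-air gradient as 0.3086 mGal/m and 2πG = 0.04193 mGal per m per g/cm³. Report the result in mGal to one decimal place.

Free-air correction = 0.3086 × 473.0 = 145.97 mGal
Free-air anomaly = 981120.83 − 981308.72 + (145.97) = -41.92 mGal
Bouguer slab correction = 0.04193 × 3.15 × 473.0 = 62.47 mGal
Simple Bouguer anomaly = -41.92 − (62.47) = -104.39 mGal

-104.4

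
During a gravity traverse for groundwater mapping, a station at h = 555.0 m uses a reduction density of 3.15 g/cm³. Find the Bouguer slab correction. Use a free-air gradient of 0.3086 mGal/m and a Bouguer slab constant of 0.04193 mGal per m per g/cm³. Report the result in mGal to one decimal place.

73.3

Bouguer slab correction = 0.04193 × 3.15 × 555.0 = 73.3 mGal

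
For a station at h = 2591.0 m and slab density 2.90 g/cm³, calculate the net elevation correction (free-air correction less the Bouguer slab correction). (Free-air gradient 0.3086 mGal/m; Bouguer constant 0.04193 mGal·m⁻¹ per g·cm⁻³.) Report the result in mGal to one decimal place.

Combined gradient = 0.3086 − 0.04193 × 2.90 = 0.1870030 mGal/m
Combined elevation correction = 0.1870030 × 2591.0 = 484.5 mGal

484.5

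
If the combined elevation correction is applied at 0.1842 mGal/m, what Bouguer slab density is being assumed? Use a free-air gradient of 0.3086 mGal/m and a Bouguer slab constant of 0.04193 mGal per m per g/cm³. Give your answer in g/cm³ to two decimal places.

0.1842 = 0.3086 − 0.04193 × ρ
ρ = (0.3086 − 0.1842) / 0.04193 = 2.97 g/cm³

2.97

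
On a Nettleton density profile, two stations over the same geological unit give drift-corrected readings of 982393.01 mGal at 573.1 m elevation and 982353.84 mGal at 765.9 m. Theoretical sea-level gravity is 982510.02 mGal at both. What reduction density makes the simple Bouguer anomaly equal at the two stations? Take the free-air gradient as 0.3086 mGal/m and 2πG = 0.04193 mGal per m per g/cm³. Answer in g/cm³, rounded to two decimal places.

2.51

Δg_obs = 982353.84 − 982393.01 = -39.17 mGal over Δh = 765.9 − 573.1 = 192.8 m
Equal Bouguer anomalies ⇒ Δg_obs + (0.3086 − 0.04193ρ)·Δh = 0
0.3086 − 0.04193ρ = −Δg_obs/Δh = 0.20316
ρ = (0.3086 − 0.20316) / 0.04193 = 2.51 g/cm³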